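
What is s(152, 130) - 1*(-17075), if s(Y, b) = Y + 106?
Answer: 17333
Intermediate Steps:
s(Y, b) = 106 + Y
s(152, 130) - 1*(-17075) = (106 + 152) - 1*(-17075) = 258 + 17075 = 17333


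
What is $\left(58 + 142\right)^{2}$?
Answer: $40000$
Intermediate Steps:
$\left(58 + 142\right)^{2} = 200^{2} = 40000$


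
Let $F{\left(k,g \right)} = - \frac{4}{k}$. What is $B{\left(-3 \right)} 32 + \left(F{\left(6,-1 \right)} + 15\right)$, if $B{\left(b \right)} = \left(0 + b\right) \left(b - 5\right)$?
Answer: $\frac{2347}{3} \approx 782.33$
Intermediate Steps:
$B{\left(b \right)} = b \left(-5 + b\right)$
$B{\left(-3 \right)} 32 + \left(F{\left(6,-1 \right)} + 15\right) = - 3 \left(-5 - 3\right) 32 + \left(- \frac{4}{6} + 15\right) = \left(-3\right) \left(-8\right) 32 + \left(\left(-4\right) \frac{1}{6} + 15\right) = 24 \cdot 32 + \left(- \frac{2}{3} + 15\right) = 768 + \frac{43}{3} = \frac{2347}{3}$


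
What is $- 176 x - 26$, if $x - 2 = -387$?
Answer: $67734$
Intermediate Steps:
$x = -385$ ($x = 2 - 387 = -385$)
$- 176 x - 26 = \left(-176\right) \left(-385\right) - 26 = 67760 - 26 = 67734$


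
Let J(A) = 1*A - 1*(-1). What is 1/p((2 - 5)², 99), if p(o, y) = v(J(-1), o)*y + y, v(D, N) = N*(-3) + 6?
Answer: -1/1980 ≈ -0.00050505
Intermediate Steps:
J(A) = 1 + A (J(A) = A + 1 = 1 + A)
v(D, N) = 6 - 3*N (v(D, N) = -3*N + 6 = 6 - 3*N)
p(o, y) = y + y*(6 - 3*o) (p(o, y) = (6 - 3*o)*y + y = y*(6 - 3*o) + y = y + y*(6 - 3*o))
1/p((2 - 5)², 99) = 1/(99*(7 - 3*(2 - 5)²)) = 1/(99*(7 - 3*(-3)²)) = 1/(99*(7 - 3*9)) = 1/(99*(7 - 27)) = 1/(99*(-20)) = 1/(-1980) = -1/1980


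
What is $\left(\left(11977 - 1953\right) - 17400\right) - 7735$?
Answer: $-15111$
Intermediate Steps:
$\left(\left(11977 - 1953\right) - 17400\right) - 7735 = \left(10024 - 17400\right) - 7735 = -7376 - 7735 = -15111$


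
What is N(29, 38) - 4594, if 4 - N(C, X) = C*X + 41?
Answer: -5733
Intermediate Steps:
N(C, X) = -37 - C*X (N(C, X) = 4 - (C*X + 41) = 4 - (41 + C*X) = 4 + (-41 - C*X) = -37 - C*X)
N(29, 38) - 4594 = (-37 - 1*29*38) - 4594 = (-37 - 1102) - 4594 = -1139 - 4594 = -5733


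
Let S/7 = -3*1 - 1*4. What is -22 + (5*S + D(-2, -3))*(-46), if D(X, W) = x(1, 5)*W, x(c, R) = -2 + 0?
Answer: 10972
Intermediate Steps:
x(c, R) = -2
S = -49 (S = 7*(-3*1 - 1*4) = 7*(-3 - 4) = 7*(-7) = -49)
D(X, W) = -2*W
-22 + (5*S + D(-2, -3))*(-46) = -22 + (5*(-49) - 2*(-3))*(-46) = -22 + (-245 + 6)*(-46) = -22 - 239*(-46) = -22 + 10994 = 10972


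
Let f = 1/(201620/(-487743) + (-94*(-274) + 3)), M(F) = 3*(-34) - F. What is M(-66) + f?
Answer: -452288043669/12563570317 ≈ -36.000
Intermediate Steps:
M(F) = -102 - F
f = 487743/12563570317 (f = 1/(201620*(-1/487743) + (25756 + 3)) = 1/(-201620/487743 + 25759) = 1/(12563570317/487743) = 487743/12563570317 ≈ 3.8822e-5)
M(-66) + f = (-102 - 1*(-66)) + 487743/12563570317 = (-102 + 66) + 487743/12563570317 = -36 + 487743/12563570317 = -452288043669/12563570317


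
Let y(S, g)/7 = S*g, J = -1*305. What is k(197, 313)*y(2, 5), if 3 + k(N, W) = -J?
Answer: 21140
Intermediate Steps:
J = -305
y(S, g) = 7*S*g (y(S, g) = 7*(S*g) = 7*S*g)
k(N, W) = 302 (k(N, W) = -3 - 1*(-305) = -3 + 305 = 302)
k(197, 313)*y(2, 5) = 302*(7*2*5) = 302*70 = 21140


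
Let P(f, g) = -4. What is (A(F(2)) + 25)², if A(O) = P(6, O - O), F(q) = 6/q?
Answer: 441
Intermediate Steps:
A(O) = -4
(A(F(2)) + 25)² = (-4 + 25)² = 21² = 441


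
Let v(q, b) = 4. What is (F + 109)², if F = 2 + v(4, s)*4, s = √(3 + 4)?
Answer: 16129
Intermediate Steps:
s = √7 ≈ 2.6458
F = 18 (F = 2 + 4*4 = 2 + 16 = 18)
(F + 109)² = (18 + 109)² = 127² = 16129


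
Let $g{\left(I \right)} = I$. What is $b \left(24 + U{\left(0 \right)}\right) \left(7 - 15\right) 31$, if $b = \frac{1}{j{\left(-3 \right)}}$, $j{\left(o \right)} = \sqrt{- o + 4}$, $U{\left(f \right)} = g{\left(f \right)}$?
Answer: $- \frac{5952 \sqrt{7}}{7} \approx -2249.6$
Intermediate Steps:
$U{\left(f \right)} = f$
$j{\left(o \right)} = \sqrt{4 - o}$
$b = \frac{\sqrt{7}}{7}$ ($b = \frac{1}{\sqrt{4 - -3}} = \frac{1}{\sqrt{4 + 3}} = \frac{1}{\sqrt{7}} = \frac{\sqrt{7}}{7} \approx 0.37796$)
$b \left(24 + U{\left(0 \right)}\right) \left(7 - 15\right) 31 = \frac{\sqrt{7}}{7} \left(24 + 0\right) \left(7 - 15\right) 31 = \frac{\sqrt{7}}{7} \cdot 24 \left(-8\right) 31 = \frac{\sqrt{7}}{7} \left(-192\right) 31 = - \frac{192 \sqrt{7}}{7} \cdot 31 = - \frac{5952 \sqrt{7}}{7}$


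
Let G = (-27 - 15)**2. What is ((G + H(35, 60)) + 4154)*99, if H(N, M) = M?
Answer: 591822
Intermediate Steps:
G = 1764 (G = (-42)**2 = 1764)
((G + H(35, 60)) + 4154)*99 = ((1764 + 60) + 4154)*99 = (1824 + 4154)*99 = 5978*99 = 591822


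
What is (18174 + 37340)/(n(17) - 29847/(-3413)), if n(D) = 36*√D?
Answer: -1885029886618/85250142933 + 2586634637864*√17/28416714311 ≈ 353.19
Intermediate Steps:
(18174 + 37340)/(n(17) - 29847/(-3413)) = (18174 + 37340)/(36*√17 - 29847/(-3413)) = 55514/(36*√17 - 29847*(-1/3413)) = 55514/(36*√17 + 29847/3413) = 55514/(29847/3413 + 36*√17)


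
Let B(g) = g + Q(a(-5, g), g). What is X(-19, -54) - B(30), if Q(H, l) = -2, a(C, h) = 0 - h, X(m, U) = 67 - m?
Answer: 58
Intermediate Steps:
a(C, h) = -h
B(g) = -2 + g (B(g) = g - 2 = -2 + g)
X(-19, -54) - B(30) = (67 - 1*(-19)) - (-2 + 30) = (67 + 19) - 1*28 = 86 - 28 = 58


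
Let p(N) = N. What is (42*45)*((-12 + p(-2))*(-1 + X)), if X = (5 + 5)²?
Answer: -2619540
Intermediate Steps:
X = 100 (X = 10² = 100)
(42*45)*((-12 + p(-2))*(-1 + X)) = (42*45)*((-12 - 2)*(-1 + 100)) = 1890*(-14*99) = 1890*(-1386) = -2619540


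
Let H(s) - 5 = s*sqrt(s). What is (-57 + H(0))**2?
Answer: 2704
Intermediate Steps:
H(s) = 5 + s**(3/2) (H(s) = 5 + s*sqrt(s) = 5 + s**(3/2))
(-57 + H(0))**2 = (-57 + (5 + 0**(3/2)))**2 = (-57 + (5 + 0))**2 = (-57 + 5)**2 = (-52)**2 = 2704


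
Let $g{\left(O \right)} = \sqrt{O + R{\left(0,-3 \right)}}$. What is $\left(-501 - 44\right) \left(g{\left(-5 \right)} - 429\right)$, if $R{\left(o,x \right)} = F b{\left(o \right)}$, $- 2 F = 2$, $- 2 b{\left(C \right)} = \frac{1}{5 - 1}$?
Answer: $233805 - \frac{545 i \sqrt{78}}{4} \approx 2.3381 \cdot 10^{5} - 1203.3 i$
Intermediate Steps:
$b{\left(C \right)} = - \frac{1}{8}$ ($b{\left(C \right)} = - \frac{1}{2 \left(5 - 1\right)} = - \frac{1}{2 \cdot 4} = \left(- \frac{1}{2}\right) \frac{1}{4} = - \frac{1}{8}$)
$F = -1$ ($F = \left(- \frac{1}{2}\right) 2 = -1$)
$R{\left(o,x \right)} = \frac{1}{8}$ ($R{\left(o,x \right)} = \left(-1\right) \left(- \frac{1}{8}\right) = \frac{1}{8}$)
$g{\left(O \right)} = \sqrt{\frac{1}{8} + O}$ ($g{\left(O \right)} = \sqrt{O + \frac{1}{8}} = \sqrt{\frac{1}{8} + O}$)
$\left(-501 - 44\right) \left(g{\left(-5 \right)} - 429\right) = \left(-501 - 44\right) \left(\frac{\sqrt{2 + 16 \left(-5\right)}}{4} - 429\right) = - 545 \left(\frac{\sqrt{2 - 80}}{4} - 429\right) = - 545 \left(\frac{\sqrt{-78}}{4} - 429\right) = - 545 \left(\frac{i \sqrt{78}}{4} - 429\right) = - 545 \left(-429 + \frac{i \sqrt{78}}{4}\right) = 233805 - \frac{545 i \sqrt{78}}{4}$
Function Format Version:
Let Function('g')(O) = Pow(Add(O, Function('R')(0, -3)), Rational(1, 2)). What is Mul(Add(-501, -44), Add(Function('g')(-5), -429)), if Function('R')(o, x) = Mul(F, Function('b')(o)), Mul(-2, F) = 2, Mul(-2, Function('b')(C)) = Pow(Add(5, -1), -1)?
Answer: Add(233805, Mul(Rational(-545, 4), I, Pow(78, Rational(1, 2)))) ≈ Add(2.3381e+5, Mul(-1203.3, I))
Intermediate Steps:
Function('b')(C) = Rational(-1, 8) (Function('b')(C) = Mul(Rational(-1, 2), Pow(Add(5, -1), -1)) = Mul(Rational(-1, 2), Pow(4, -1)) = Mul(Rational(-1, 2), Rational(1, 4)) = Rational(-1, 8))
F = -1 (F = Mul(Rational(-1, 2), 2) = -1)
Function('R')(o, x) = Rational(1, 8) (Function('R')(o, x) = Mul(-1, Rational(-1, 8)) = Rational(1, 8))
Function('g')(O) = Pow(Add(Rational(1, 8), O), Rational(1, 2)) (Function('g')(O) = Pow(Add(O, Rational(1, 8)), Rational(1, 2)) = Pow(Add(Rational(1, 8), O), Rational(1, 2)))
Mul(Add(-501, -44), Add(Function('g')(-5), -429)) = Mul(Add(-501, -44), Add(Mul(Rational(1, 4), Pow(Add(2, Mul(16, -5)), Rational(1, 2))), -429)) = Mul(-545, Add(Mul(Rational(1, 4), Pow(Add(2, -80), Rational(1, 2))), -429)) = Mul(-545, Add(Mul(Rational(1, 4), Pow(-78, Rational(1, 2))), -429)) = Mul(-545, Add(Mul(Rational(1, 4), Mul(I, Pow(78, Rational(1, 2)))), -429)) = Mul(-545, Add(Mul(Rational(1, 4), I, Pow(78, Rational(1, 2))), -429)) = Mul(-545, Add(-429, Mul(Rational(1, 4), I, Pow(78, Rational(1, 2))))) = Add(233805, Mul(Rational(-545, 4), I, Pow(78, Rational(1, 2))))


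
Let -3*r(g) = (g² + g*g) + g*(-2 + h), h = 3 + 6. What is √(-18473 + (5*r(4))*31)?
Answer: 3*I*√2397 ≈ 146.88*I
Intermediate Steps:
h = 9
r(g) = -7*g/3 - 2*g²/3 (r(g) = -((g² + g*g) + g*(-2 + 9))/3 = -((g² + g²) + g*7)/3 = -(2*g² + 7*g)/3 = -7*g/3 - 2*g²/3)
√(-18473 + (5*r(4))*31) = √(-18473 + (5*(-⅓*4*(7 + 2*4)))*31) = √(-18473 + (5*(-⅓*4*(7 + 8)))*31) = √(-18473 + (5*(-⅓*4*15))*31) = √(-18473 + (5*(-20))*31) = √(-18473 - 100*31) = √(-18473 - 3100) = √(-21573) = 3*I*√2397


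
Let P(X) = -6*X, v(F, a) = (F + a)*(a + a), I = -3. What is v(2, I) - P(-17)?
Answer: -96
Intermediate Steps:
v(F, a) = 2*a*(F + a) (v(F, a) = (F + a)*(2*a) = 2*a*(F + a))
v(2, I) - P(-17) = 2*(-3)*(2 - 3) - (-6)*(-17) = 2*(-3)*(-1) - 1*102 = 6 - 102 = -96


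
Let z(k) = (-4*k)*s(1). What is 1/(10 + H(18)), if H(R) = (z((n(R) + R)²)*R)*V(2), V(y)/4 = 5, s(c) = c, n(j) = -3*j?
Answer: -1/1866230 ≈ -5.3584e-7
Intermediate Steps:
V(y) = 20 (V(y) = 4*5 = 20)
z(k) = -4*k (z(k) = -4*k*1 = -4*k)
H(R) = -320*R³ (H(R) = ((-4*(-3*R + R)²)*R)*20 = ((-4*4*R²)*R)*20 = ((-16*R²)*R)*20 = -16*R³*20 = -320*R³)
1/(10 + H(18)) = 1/(10 - 320*18³) = 1/(10 - 320*5832) = 1/(10 - 1866240) = 1/(-1866230) = -1/1866230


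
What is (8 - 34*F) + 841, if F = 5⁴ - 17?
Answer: -19823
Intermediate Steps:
F = 608 (F = 625 - 17 = 608)
(8 - 34*F) + 841 = (8 - 34*608) + 841 = (8 - 20672) + 841 = -20664 + 841 = -19823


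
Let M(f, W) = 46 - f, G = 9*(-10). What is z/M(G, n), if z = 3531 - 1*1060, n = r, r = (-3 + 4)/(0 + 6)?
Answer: 2471/136 ≈ 18.169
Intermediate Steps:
r = ⅙ (r = 1/6 = 1*(⅙) = ⅙ ≈ 0.16667)
n = ⅙ ≈ 0.16667
G = -90
z = 2471 (z = 3531 - 1060 = 2471)
z/M(G, n) = 2471/(46 - 1*(-90)) = 2471/(46 + 90) = 2471/136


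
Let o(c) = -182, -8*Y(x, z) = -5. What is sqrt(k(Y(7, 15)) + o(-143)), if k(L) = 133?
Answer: 7*I ≈ 7.0*I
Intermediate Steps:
Y(x, z) = 5/8 (Y(x, z) = -1/8*(-5) = 5/8)
sqrt(k(Y(7, 15)) + o(-143)) = sqrt(133 - 182) = sqrt(-49) = 7*I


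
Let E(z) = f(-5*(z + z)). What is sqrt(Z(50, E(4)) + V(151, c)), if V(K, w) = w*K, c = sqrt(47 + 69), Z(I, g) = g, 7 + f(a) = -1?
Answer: sqrt(-8 + 302*sqrt(29)) ≈ 40.228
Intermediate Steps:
f(a) = -8 (f(a) = -7 - 1 = -8)
E(z) = -8
c = 2*sqrt(29) (c = sqrt(116) = 2*sqrt(29) ≈ 10.770)
V(K, w) = K*w
sqrt(Z(50, E(4)) + V(151, c)) = sqrt(-8 + 151*(2*sqrt(29))) = sqrt(-8 + 302*sqrt(29))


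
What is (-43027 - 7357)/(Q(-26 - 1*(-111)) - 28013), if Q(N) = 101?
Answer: 6298/3489 ≈ 1.8051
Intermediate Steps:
(-43027 - 7357)/(Q(-26 - 1*(-111)) - 28013) = (-43027 - 7357)/(101 - 28013) = -50384/(-27912) = -50384*(-1/27912) = 6298/3489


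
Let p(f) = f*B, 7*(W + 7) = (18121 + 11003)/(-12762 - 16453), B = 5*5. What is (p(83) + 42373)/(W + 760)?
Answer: 3029946080/51321047 ≈ 59.039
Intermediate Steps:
B = 25
W = -1460659/204505 (W = -7 + ((18121 + 11003)/(-12762 - 16453))/7 = -7 + (29124/(-29215))/7 = -7 + (29124*(-1/29215))/7 = -7 + (⅐)*(-29124/29215) = -7 - 29124/204505 = -1460659/204505 ≈ -7.1424)
p(f) = 25*f (p(f) = f*25 = 25*f)
(p(83) + 42373)/(W + 760) = (25*83 + 42373)/(-1460659/204505 + 760) = (2075 + 42373)/(153963141/204505) = 44448*(204505/153963141) = 3029946080/51321047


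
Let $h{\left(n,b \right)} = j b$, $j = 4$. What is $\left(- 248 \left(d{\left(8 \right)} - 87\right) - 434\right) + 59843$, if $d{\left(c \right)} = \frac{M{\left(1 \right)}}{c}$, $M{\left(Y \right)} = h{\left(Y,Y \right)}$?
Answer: $80861$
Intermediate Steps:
$h{\left(n,b \right)} = 4 b$
$M{\left(Y \right)} = 4 Y$
$d{\left(c \right)} = \frac{4}{c}$ ($d{\left(c \right)} = \frac{4 \cdot 1}{c} = \frac{4}{c}$)
$\left(- 248 \left(d{\left(8 \right)} - 87\right) - 434\right) + 59843 = \left(- 248 \left(\frac{4}{8} - 87\right) - 434\right) + 59843 = \left(- 248 \left(4 \cdot \frac{1}{8} - 87\right) - 434\right) + 59843 = \left(- 248 \left(\frac{1}{2} - 87\right) - 434\right) + 59843 = \left(\left(-248\right) \left(- \frac{173}{2}\right) - 434\right) + 59843 = \left(21452 - 434\right) + 59843 = 21018 + 59843 = 80861$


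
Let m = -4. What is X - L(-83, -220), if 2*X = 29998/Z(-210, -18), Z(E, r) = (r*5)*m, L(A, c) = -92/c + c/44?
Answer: 183133/3960 ≈ 46.246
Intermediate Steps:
L(A, c) = -92/c + c/44 (L(A, c) = -92/c + c*(1/44) = -92/c + c/44)
Z(E, r) = -20*r (Z(E, r) = (r*5)*(-4) = (5*r)*(-4) = -20*r)
X = 14999/360 (X = (29998/((-20*(-18))))/2 = (29998/360)/2 = (29998*(1/360))/2 = (½)*(14999/180) = 14999/360 ≈ 41.664)
X - L(-83, -220) = 14999/360 - (-92/(-220) + (1/44)*(-220)) = 14999/360 - (-92*(-1/220) - 5) = 14999/360 - (23/55 - 5) = 14999/360 - 1*(-252/55) = 14999/360 + 252/55 = 183133/3960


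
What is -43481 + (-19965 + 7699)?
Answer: -55747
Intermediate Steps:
-43481 + (-19965 + 7699) = -43481 - 12266 = -55747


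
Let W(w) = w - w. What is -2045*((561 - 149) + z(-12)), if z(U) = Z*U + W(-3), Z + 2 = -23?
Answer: -1456040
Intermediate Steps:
Z = -25 (Z = -2 - 23 = -25)
W(w) = 0
z(U) = -25*U (z(U) = -25*U + 0 = -25*U)
-2045*((561 - 149) + z(-12)) = -2045*((561 - 149) - 25*(-12)) = -2045*(412 + 300) = -2045*712 = -1456040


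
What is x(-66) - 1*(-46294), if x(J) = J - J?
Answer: 46294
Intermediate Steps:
x(J) = 0
x(-66) - 1*(-46294) = 0 - 1*(-46294) = 0 + 46294 = 46294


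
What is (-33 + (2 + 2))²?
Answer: 841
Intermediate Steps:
(-33 + (2 + 2))² = (-33 + 4)² = (-29)² = 841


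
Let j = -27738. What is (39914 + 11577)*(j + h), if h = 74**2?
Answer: -1146292642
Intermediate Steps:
h = 5476
(39914 + 11577)*(j + h) = (39914 + 11577)*(-27738 + 5476) = 51491*(-22262) = -1146292642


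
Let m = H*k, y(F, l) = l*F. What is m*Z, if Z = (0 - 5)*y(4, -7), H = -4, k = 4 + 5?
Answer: -5040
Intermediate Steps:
k = 9
y(F, l) = F*l
m = -36 (m = -4*9 = -36)
Z = 140 (Z = (0 - 5)*(4*(-7)) = -5*(-28) = 140)
m*Z = -36*140 = -5040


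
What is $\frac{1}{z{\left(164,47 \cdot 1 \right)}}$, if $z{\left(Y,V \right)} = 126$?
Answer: $\frac{1}{126} \approx 0.0079365$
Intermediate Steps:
$\frac{1}{z{\left(164,47 \cdot 1 \right)}} = \frac{1}{126}$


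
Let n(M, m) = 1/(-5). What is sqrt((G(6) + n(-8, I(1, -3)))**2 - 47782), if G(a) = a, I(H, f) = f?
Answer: I*sqrt(1193709)/5 ≈ 218.51*I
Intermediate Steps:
n(M, m) = -1/5
sqrt((G(6) + n(-8, I(1, -3)))**2 - 47782) = sqrt((6 - 1/5)**2 - 47782) = sqrt((29/5)**2 - 47782) = sqrt(841/25 - 47782) = sqrt(-1193709/25) = I*sqrt(1193709)/5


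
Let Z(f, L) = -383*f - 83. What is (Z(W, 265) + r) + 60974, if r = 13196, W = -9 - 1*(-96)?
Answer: 40766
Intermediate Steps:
W = 87 (W = -9 + 96 = 87)
Z(f, L) = -83 - 383*f
(Z(W, 265) + r) + 60974 = ((-83 - 383*87) + 13196) + 60974 = ((-83 - 33321) + 13196) + 60974 = (-33404 + 13196) + 60974 = -20208 + 60974 = 40766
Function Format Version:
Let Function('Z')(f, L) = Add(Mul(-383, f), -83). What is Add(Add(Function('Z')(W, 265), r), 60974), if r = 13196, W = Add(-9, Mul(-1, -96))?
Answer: 40766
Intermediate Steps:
W = 87 (W = Add(-9, 96) = 87)
Function('Z')(f, L) = Add(-83, Mul(-383, f))
Add(Add(Function('Z')(W, 265), r), 60974) = Add(Add(Add(-83, Mul(-383, 87)), 13196), 60974) = Add(Add(Add(-83, -33321), 13196), 60974) = Add(Add(-33404, 13196), 60974) = Add(-20208, 60974) = 40766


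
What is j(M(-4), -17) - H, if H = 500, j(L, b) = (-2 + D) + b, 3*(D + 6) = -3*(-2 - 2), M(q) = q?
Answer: -521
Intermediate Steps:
D = -2 (D = -6 + (-3*(-2 - 2))/3 = -6 + (-3*(-4))/3 = -6 + (1/3)*12 = -6 + 4 = -2)
j(L, b) = -4 + b (j(L, b) = (-2 - 2) + b = -4 + b)
j(M(-4), -17) - H = (-4 - 17) - 1*500 = -21 - 500 = -521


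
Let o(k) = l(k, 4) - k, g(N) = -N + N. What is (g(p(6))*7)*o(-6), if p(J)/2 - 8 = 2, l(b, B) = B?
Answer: 0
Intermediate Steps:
p(J) = 20 (p(J) = 16 + 2*2 = 16 + 4 = 20)
g(N) = 0
o(k) = 4 - k
(g(p(6))*7)*o(-6) = (0*7)*(4 - 1*(-6)) = 0*(4 + 6) = 0*10 = 0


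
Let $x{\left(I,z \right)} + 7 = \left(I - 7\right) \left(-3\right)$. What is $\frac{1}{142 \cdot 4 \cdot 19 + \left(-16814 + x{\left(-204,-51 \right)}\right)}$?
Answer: $- \frac{1}{5396} \approx -0.00018532$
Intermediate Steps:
$x{\left(I,z \right)} = 14 - 3 I$ ($x{\left(I,z \right)} = -7 + \left(I - 7\right) \left(-3\right) = -7 + \left(-7 + I\right) \left(-3\right) = -7 - \left(-21 + 3 I\right) = 14 - 3 I$)
$\frac{1}{142 \cdot 4 \cdot 19 + \left(-16814 + x{\left(-204,-51 \right)}\right)} = \frac{1}{142 \cdot 4 \cdot 19 + \left(-16814 + \left(14 - -612\right)\right)} = \frac{1}{142 \cdot 76 + \left(-16814 + \left(14 + 612\right)\right)} = \frac{1}{10792 + \left(-16814 + 626\right)} = \frac{1}{10792 - 16188} = \frac{1}{-5396} = - \frac{1}{5396}$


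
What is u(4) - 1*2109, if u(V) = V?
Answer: -2105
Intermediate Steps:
u(4) - 1*2109 = 4 - 1*2109 = 4 - 2109 = -2105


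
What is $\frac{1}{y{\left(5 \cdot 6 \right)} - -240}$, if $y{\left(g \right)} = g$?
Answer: $\frac{1}{270} \approx 0.0037037$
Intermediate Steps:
$\frac{1}{y{\left(5 \cdot 6 \right)} - -240} = \frac{1}{5 \cdot 6 - -240} = \frac{1}{30 + \left(-184 + 424\right)} = \frac{1}{30 + 240} = \frac{1}{270}$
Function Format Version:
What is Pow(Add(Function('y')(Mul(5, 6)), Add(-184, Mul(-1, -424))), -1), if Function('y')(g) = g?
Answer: Rational(1, 270) ≈ 0.0037037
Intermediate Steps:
Pow(Add(Function('y')(Mul(5, 6)), Add(-184, Mul(-1, -424))), -1) = Pow(Add(Mul(5, 6), Add(-184, Mul(-1, -424))), -1) = Pow(Add(30, Add(-184, 424)), -1) = Pow(Add(30, 240), -1) = Pow(270, -1) = Rational(1, 270)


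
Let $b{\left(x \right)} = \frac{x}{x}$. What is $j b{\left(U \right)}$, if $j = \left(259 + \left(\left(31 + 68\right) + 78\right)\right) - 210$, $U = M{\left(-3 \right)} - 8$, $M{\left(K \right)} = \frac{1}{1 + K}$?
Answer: $226$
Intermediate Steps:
$U = - \frac{17}{2}$ ($U = \frac{1}{1 - 3} - 8 = \frac{1}{-2} - 8 = - \frac{1}{2} - 8 = - \frac{17}{2} \approx -8.5$)
$b{\left(x \right)} = 1$
$j = 226$ ($j = \left(259 + \left(99 + 78\right)\right) - 210 = \left(259 + 177\right) - 210 = 436 - 210 = 226$)
$j b{\left(U \right)} = 226 \cdot 1 = 226$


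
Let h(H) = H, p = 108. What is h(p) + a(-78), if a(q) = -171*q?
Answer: 13446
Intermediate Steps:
a(q) = -171*q
h(p) + a(-78) = 108 - 171*(-78) = 108 + 13338 = 13446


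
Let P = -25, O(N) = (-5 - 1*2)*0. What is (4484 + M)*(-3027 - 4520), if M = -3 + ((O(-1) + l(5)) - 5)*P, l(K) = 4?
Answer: -34006782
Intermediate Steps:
O(N) = 0 (O(N) = (-5 - 2)*0 = -7*0 = 0)
M = 22 (M = -3 + ((0 + 4) - 5)*(-25) = -3 + (4 - 5)*(-25) = -3 - 1*(-25) = -3 + 25 = 22)
(4484 + M)*(-3027 - 4520) = (4484 + 22)*(-3027 - 4520) = 4506*(-7547) = -34006782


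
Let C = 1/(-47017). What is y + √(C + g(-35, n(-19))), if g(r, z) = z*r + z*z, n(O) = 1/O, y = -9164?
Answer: -9164 + √1472241487337/893323 ≈ -9162.6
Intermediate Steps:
g(r, z) = z² + r*z (g(r, z) = r*z + z² = z² + r*z)
C = -1/47017 ≈ -2.1269e-5
y + √(C + g(-35, n(-19))) = -9164 + √(-1/47017 + (-35 + 1/(-19))/(-19)) = -9164 + √(-1/47017 - (-35 - 1/19)/19) = -9164 + √(-1/47017 - 1/19*(-666/19)) = -9164 + √(-1/47017 + 666/361) = -9164 + √(31312961/16973137) = -9164 + √1472241487337/893323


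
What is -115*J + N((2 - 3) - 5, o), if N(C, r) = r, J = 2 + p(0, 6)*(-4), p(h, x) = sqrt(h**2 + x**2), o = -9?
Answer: 2521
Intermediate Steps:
J = -22 (J = 2 + sqrt(0**2 + 6**2)*(-4) = 2 + sqrt(0 + 36)*(-4) = 2 + sqrt(36)*(-4) = 2 + 6*(-4) = 2 - 24 = -22)
-115*J + N((2 - 3) - 5, o) = -115*(-22) - 9 = 2530 - 9 = 2521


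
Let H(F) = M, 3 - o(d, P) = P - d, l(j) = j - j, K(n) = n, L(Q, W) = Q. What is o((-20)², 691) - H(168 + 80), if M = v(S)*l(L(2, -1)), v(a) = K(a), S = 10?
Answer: -288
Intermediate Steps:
v(a) = a
l(j) = 0
M = 0 (M = 10*0 = 0)
o(d, P) = 3 + d - P (o(d, P) = 3 - (P - d) = 3 + (d - P) = 3 + d - P)
H(F) = 0
o((-20)², 691) - H(168 + 80) = (3 + (-20)² - 1*691) - 1*0 = (3 + 400 - 691) + 0 = -288 + 0 = -288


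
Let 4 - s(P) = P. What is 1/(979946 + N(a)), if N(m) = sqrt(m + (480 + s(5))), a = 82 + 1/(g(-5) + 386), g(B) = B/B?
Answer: 189619551/185816920415692 - 3*sqrt(2333911)/185816920415692 ≈ 1.0204e-6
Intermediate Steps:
g(B) = 1
s(P) = 4 - P
a = 31735/387 (a = 82 + 1/(1 + 386) = 82 + 1/387 = 31735/387 ≈ 82.003)
N(m) = sqrt(479 + m) (N(m) = sqrt(m + (480 + (4 - 1*5))) = sqrt(m + (480 + (4 - 5))) = sqrt(m + (480 - 1)) = sqrt(m + 479) = sqrt(479 + m))
1/(979946 + N(a)) = 1/(979946 + sqrt(479 + 31735/387)) = 1/(979946 + sqrt(217108/387)) = 1/(979946 + 2*sqrt(2333911)/129)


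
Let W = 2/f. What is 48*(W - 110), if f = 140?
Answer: -184776/35 ≈ -5279.3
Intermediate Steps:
W = 1/70 (W = 2/140 = 2*(1/140) = 1/70 ≈ 0.014286)
48*(W - 110) = 48*(1/70 - 110) = 48*(-7699/70) = -184776/35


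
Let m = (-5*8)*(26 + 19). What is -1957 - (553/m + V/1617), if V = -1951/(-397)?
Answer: -753659353801/385169400 ≈ -1956.7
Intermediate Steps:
m = -1800 (m = -40*45 = -1800)
V = 1951/397 (V = -1951*(-1/397) = 1951/397 ≈ 4.9144)
-1957 - (553/m + V/1617) = -1957 - (553/(-1800) + (1951/397)/1617) = -1957 - (553*(-1/1800) + (1951/397)*(1/1617)) = -1957 - (-553/1800 + 1951/641949) = -1957 - 1*(-117161999/385169400) = -1957 + 117161999/385169400 = -753659353801/385169400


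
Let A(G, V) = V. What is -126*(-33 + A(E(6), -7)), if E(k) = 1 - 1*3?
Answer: 5040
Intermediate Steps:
E(k) = -2 (E(k) = 1 - 3 = -2)
-126*(-33 + A(E(6), -7)) = -126*(-33 - 7) = -126*(-40) = 5040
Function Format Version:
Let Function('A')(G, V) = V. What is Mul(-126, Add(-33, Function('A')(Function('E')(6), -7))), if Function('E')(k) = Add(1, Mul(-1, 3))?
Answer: 5040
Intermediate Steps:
Function('E')(k) = -2 (Function('E')(k) = Add(1, -3) = -2)
Mul(-126, Add(-33, Function('A')(Function('E')(6), -7))) = Mul(-126, Add(-33, -7)) = Mul(-126, -40) = 5040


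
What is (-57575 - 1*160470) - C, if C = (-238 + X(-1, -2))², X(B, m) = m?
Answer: -275645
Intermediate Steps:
C = 57600 (C = (-238 - 2)² = (-240)² = 57600)
(-57575 - 1*160470) - C = (-57575 - 1*160470) - 1*57600 = (-57575 - 160470) - 57600 = -218045 - 57600 = -275645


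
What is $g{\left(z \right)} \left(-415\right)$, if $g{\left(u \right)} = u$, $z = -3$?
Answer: $1245$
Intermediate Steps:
$g{\left(z \right)} \left(-415\right) = \left(-3\right) \left(-415\right) = 1245$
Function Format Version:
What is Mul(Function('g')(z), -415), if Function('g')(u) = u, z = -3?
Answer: 1245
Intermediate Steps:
Mul(Function('g')(z), -415) = Mul(-3, -415) = 1245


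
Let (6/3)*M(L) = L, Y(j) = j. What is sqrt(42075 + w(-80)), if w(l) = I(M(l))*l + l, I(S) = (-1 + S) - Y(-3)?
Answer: sqrt(45035) ≈ 212.21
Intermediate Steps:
M(L) = L/2
I(S) = 2 + S (I(S) = (-1 + S) - 1*(-3) = (-1 + S) + 3 = 2 + S)
w(l) = l + l*(2 + l/2) (w(l) = (2 + l/2)*l + l = l*(2 + l/2) + l = l + l*(2 + l/2))
sqrt(42075 + w(-80)) = sqrt(42075 + (1/2)*(-80)*(6 - 80)) = sqrt(42075 + (1/2)*(-80)*(-74)) = sqrt(42075 + 2960) = sqrt(45035)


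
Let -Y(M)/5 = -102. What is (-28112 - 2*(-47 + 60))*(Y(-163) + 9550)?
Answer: -283068280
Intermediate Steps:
Y(M) = 510 (Y(M) = -5*(-102) = 510)
(-28112 - 2*(-47 + 60))*(Y(-163) + 9550) = (-28112 - 2*(-47 + 60))*(510 + 9550) = (-28112 - 2*13)*10060 = (-28112 - 26)*10060 = -28138*10060 = -283068280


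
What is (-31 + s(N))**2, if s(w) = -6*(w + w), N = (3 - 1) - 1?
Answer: 1849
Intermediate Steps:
N = 1 (N = 2 - 1 = 1)
s(w) = -12*w
(-31 + s(N))**2 = (-31 - 12*1)**2 = (-31 - 12)**2 = (-43)**2 = 1849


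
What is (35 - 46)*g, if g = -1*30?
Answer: 330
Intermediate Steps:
g = -30
(35 - 46)*g = (35 - 46)*(-30) = -11*(-30) = 330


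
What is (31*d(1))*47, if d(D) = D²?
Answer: 1457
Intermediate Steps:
(31*d(1))*47 = (31*1²)*47 = (31*1)*47 = 31*47 = 1457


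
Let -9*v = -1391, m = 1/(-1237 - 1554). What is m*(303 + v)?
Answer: -4118/25119 ≈ -0.16394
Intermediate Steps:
m = -1/2791 (m = 1/(-2791) = -1/2791 ≈ -0.00035829)
v = 1391/9 (v = -⅑*(-1391) = 1391/9 ≈ 154.56)
m*(303 + v) = -(303 + 1391/9)/2791 = -1/2791*4118/9 = -4118/25119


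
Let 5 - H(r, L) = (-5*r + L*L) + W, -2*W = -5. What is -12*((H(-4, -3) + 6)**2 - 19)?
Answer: -4815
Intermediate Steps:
W = 5/2 (W = -1/2*(-5) = 5/2 ≈ 2.5000)
H(r, L) = 5/2 - L**2 + 5*r (H(r, L) = 5 - ((-5*r + L*L) + 5/2) = 5 - ((-5*r + L**2) + 5/2) = 5 - ((L**2 - 5*r) + 5/2) = 5 - (5/2 + L**2 - 5*r) = 5 + (-5/2 - L**2 + 5*r) = 5/2 - L**2 + 5*r)
-12*((H(-4, -3) + 6)**2 - 19) = -12*(((5/2 - 1*(-3)**2 + 5*(-4)) + 6)**2 - 19) = -12*(((5/2 - 1*9 - 20) + 6)**2 - 19) = -12*(((5/2 - 9 - 20) + 6)**2 - 19) = -12*((-53/2 + 6)**2 - 19) = -12*((-41/2)**2 - 19) = -12*(1681/4 - 19) = -12*1605/4 = -4815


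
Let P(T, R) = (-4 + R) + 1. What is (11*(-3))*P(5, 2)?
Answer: 33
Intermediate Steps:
P(T, R) = -3 + R
(11*(-3))*P(5, 2) = (11*(-3))*(-3 + 2) = -33*(-1) = 33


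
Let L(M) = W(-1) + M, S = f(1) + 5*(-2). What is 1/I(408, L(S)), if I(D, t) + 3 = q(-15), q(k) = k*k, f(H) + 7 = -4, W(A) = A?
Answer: 1/222 ≈ 0.0045045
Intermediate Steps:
f(H) = -11 (f(H) = -7 - 4 = -11)
q(k) = k**2
S = -21 (S = -11 + 5*(-2) = -11 - 10 = -21)
L(M) = -1 + M
I(D, t) = 222 (I(D, t) = -3 + (-15)**2 = -3 + 225 = 222)
1/I(408, L(S)) = 1/222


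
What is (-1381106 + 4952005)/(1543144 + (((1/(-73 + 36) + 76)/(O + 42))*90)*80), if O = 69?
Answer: 4888560731/2119310536 ≈ 2.3067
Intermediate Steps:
(-1381106 + 4952005)/(1543144 + (((1/(-73 + 36) + 76)/(O + 42))*90)*80) = (-1381106 + 4952005)/(1543144 + (((1/(-73 + 36) + 76)/(69 + 42))*90)*80) = 3570899/(1543144 + (((1/(-37) + 76)/111)*90)*80) = 3570899/(1543144 + (((-1/37 + 76)*(1/111))*90)*80) = 3570899/(1543144 + (((2811/37)*(1/111))*90)*80) = 3570899/(1543144 + ((937/1369)*90)*80) = 3570899/(1543144 + (84330/1369)*80) = 3570899/(1543144 + 6746400/1369) = 3570899/(2119310536/1369) = 3570899*(1369/2119310536) = 4888560731/2119310536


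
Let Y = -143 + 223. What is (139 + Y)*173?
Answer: 37887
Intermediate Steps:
Y = 80
(139 + Y)*173 = (139 + 80)*173 = 219*173 = 37887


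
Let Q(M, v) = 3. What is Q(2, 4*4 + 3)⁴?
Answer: 81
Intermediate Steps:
Q(2, 4*4 + 3)⁴ = 3⁴ = 81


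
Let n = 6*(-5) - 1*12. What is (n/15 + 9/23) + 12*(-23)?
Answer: -32017/115 ≈ -278.41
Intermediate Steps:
n = -42 (n = -30 - 12 = -42)
(n/15 + 9/23) + 12*(-23) = (-42/15 + 9/23) + 12*(-23) = (-42*1/15 + 9*(1/23)) - 276 = (-14/5 + 9/23) - 276 = -277/115 - 276 = -32017/115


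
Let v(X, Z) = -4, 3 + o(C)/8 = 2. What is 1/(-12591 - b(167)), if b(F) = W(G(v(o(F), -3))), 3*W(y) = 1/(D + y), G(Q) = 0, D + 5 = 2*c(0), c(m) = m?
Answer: -15/188864 ≈ -7.9422e-5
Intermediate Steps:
o(C) = -8 (o(C) = -24 + 8*2 = -24 + 16 = -8)
D = -5 (D = -5 + 2*0 = -5 + 0 = -5)
W(y) = 1/(3*(-5 + y))
b(F) = -1/15 (b(F) = 1/(3*(-5 + 0)) = (1/3)/(-5) = (1/3)*(-1/5) = -1/15)
1/(-12591 - b(167)) = 1/(-12591 - 1*(-1/15)) = 1/(-12591 + 1/15) = 1/(-188864/15) = -15/188864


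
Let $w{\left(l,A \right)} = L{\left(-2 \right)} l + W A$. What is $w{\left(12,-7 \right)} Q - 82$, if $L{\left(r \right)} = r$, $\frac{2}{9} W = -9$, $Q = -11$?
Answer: $- \frac{5873}{2} \approx -2936.5$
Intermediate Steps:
$W = - \frac{81}{2}$ ($W = \frac{9}{2} \left(-9\right) = - \frac{81}{2} \approx -40.5$)
$w{\left(l,A \right)} = - 2 l - \frac{81 A}{2}$
$w{\left(12,-7 \right)} Q - 82 = \left(\left(-2\right) 12 - - \frac{567}{2}\right) \left(-11\right) - 82 = \left(-24 + \frac{567}{2}\right) \left(-11\right) - 82 = \frac{519}{2} \left(-11\right) - 82 = - \frac{5709}{2} - 82 = - \frac{5873}{2}$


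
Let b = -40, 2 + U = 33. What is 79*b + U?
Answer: -3129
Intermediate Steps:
U = 31 (U = -2 + 33 = 31)
79*b + U = 79*(-40) + 31 = -3160 + 31 = -3129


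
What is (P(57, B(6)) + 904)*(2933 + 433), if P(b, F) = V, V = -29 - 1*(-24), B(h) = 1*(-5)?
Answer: 3026034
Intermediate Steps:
B(h) = -5
V = -5 (V = -29 + 24 = -5)
P(b, F) = -5
(P(57, B(6)) + 904)*(2933 + 433) = (-5 + 904)*(2933 + 433) = 899*3366 = 3026034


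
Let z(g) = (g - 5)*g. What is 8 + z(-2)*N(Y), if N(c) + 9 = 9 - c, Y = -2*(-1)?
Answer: -20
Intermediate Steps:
Y = 2
z(g) = g*(-5 + g) (z(g) = (-5 + g)*g = g*(-5 + g))
N(c) = -c (N(c) = -9 + (9 - c) = -c)
8 + z(-2)*N(Y) = 8 + (-2*(-5 - 2))*(-1*2) = 8 - 2*(-7)*(-2) = 8 + 14*(-2) = 8 - 28 = -20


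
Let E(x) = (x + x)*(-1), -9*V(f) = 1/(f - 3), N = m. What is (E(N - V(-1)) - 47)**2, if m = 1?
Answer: 776161/324 ≈ 2395.6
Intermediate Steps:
N = 1
V(f) = -1/(9*(-3 + f)) (V(f) = -1/(9*(f - 3)) = -1/(9*(-3 + f)))
E(x) = -2*x (E(x) = (2*x)*(-1) = -2*x)
(E(N - V(-1)) - 47)**2 = (-2*(1 - (-1)/(-27 + 9*(-1))) - 47)**2 = (-2*(1 - (-1)/(-27 - 9)) - 47)**2 = (-2*(1 - (-1)/(-36)) - 47)**2 = (-2*(1 - (-1)*(-1)/36) - 47)**2 = (-2*(1 - 1*1/36) - 47)**2 = (-2*(1 - 1/36) - 47)**2 = (-2*35/36 - 47)**2 = (-35/18 - 47)**2 = (-881/18)**2 = 776161/324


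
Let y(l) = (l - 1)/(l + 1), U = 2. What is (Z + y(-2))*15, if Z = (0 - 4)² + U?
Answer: 315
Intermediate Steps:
y(l) = (-1 + l)/(1 + l)
Z = 18 (Z = (0 - 4)² + 2 = (-4)² + 2 = 16 + 2 = 18)
(Z + y(-2))*15 = (18 + (-1 - 2)/(1 - 2))*15 = (18 - 3/(-1))*15 = (18 - 1*(-3))*15 = (18 + 3)*15 = 21*15 = 315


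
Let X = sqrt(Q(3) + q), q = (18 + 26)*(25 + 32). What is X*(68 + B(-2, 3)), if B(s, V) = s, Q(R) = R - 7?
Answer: 132*sqrt(626) ≈ 3302.6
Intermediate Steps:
Q(R) = -7 + R
q = 2508 (q = 44*57 = 2508)
X = 2*sqrt(626) (X = sqrt((-7 + 3) + 2508) = sqrt(-4 + 2508) = sqrt(2504) = 2*sqrt(626) ≈ 50.040)
X*(68 + B(-2, 3)) = (2*sqrt(626))*(68 - 2) = (2*sqrt(626))*66 = 132*sqrt(626)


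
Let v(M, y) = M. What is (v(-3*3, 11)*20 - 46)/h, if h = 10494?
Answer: -113/5247 ≈ -0.021536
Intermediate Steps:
(v(-3*3, 11)*20 - 46)/h = (-3*3*20 - 46)/10494 = (-9*20 - 46)*(1/10494) = (-180 - 46)*(1/10494) = -226*1/10494 = -113/5247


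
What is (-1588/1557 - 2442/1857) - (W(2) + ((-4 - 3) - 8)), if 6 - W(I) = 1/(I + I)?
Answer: 26658491/3855132 ≈ 6.9151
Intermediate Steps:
W(I) = 6 - 1/(2*I) (W(I) = 6 - 1/(I + I) = 6 - 1/(2*I))
(-1588/1557 - 2442/1857) - (W(2) + ((-4 - 3) - 8)) = (-1588/1557 - 2442/1857) - ((6 - 1/2/2) + ((-4 - 3) - 8)) = (-1588*1/1557 - 2442*1/1857) - ((6 - 1/2*1/2) + (-7 - 8)) = (-1588/1557 - 814/619) - ((6 - 1/4) - 15) = -2250370/963783 - (23/4 - 15) = -2250370/963783 - 1*(-37/4) = -2250370/963783 + 37/4 = 26658491/3855132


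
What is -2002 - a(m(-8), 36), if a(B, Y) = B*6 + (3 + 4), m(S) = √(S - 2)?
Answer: -2009 - 6*I*√10 ≈ -2009.0 - 18.974*I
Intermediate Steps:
m(S) = √(-2 + S)
a(B, Y) = 7 + 6*B (a(B, Y) = 6*B + 7 = 7 + 6*B)
-2002 - a(m(-8), 36) = -2002 - (7 + 6*√(-2 - 8)) = -2002 - (7 + 6*√(-10)) = -2002 - (7 + 6*(I*√10)) = -2002 - (7 + 6*I*√10) = -2002 + (-7 - 6*I*√10) = -2009 - 6*I*√10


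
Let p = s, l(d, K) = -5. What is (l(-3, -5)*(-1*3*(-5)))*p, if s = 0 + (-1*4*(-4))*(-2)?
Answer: 2400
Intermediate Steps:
s = -32 (s = 0 - 4*(-4)*(-2) = 0 + 16*(-2) = 0 - 32 = -32)
p = -32
(l(-3, -5)*(-1*3*(-5)))*p = -5*(-1*3)*(-5)*(-32) = -(-15)*(-5)*(-32) = -5*15*(-32) = -75*(-32) = 2400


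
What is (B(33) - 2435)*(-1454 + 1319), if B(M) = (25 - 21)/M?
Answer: 3615795/11 ≈ 3.2871e+5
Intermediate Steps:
B(M) = 4/M
(B(33) - 2435)*(-1454 + 1319) = (4/33 - 2435)*(-1454 + 1319) = (4*(1/33) - 2435)*(-135) = (4/33 - 2435)*(-135) = -80351/33*(-135) = 3615795/11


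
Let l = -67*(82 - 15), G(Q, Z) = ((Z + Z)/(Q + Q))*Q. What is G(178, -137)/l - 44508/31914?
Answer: -32570699/23876991 ≈ -1.3641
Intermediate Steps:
G(Q, Z) = Z (G(Q, Z) = ((2*Z)/((2*Q)))*Q = ((2*Z)*(1/(2*Q)))*Q = (Z/Q)*Q = Z)
l = -4489 (l = -67*67 = -4489)
G(178, -137)/l - 44508/31914 = -137/(-4489) - 44508/31914 = -137*(-1/4489) - 44508*1/31914 = 137/4489 - 7418/5319 = -32570699/23876991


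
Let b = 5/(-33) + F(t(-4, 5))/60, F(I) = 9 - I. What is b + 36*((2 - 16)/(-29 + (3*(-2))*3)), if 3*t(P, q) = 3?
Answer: 27673/2585 ≈ 10.705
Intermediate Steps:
t(P, q) = 1 (t(P, q) = (⅓)*3 = 1)
b = -1/55 (b = 5/(-33) + (9 - 1*1)/60 = 5*(-1/33) + (9 - 1)*(1/60) = -5/33 + 8*(1/60) = -5/33 + 2/15 = -1/55 ≈ -0.018182)
b + 36*((2 - 16)/(-29 + (3*(-2))*3)) = -1/55 + 36*((2 - 16)/(-29 + (3*(-2))*3)) = -1/55 + 36*(-14/(-29 - 6*3)) = -1/55 + 36*(-14/(-29 - 18)) = -1/55 + 36*(-14/(-47)) = -1/55 + 36*(-14*(-1/47)) = -1/55 + 36*(14/47) = -1/55 + 504/47 = 27673/2585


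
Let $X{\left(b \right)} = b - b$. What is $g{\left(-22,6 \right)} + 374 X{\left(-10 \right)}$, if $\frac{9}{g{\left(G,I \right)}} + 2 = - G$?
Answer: $\frac{9}{20} \approx 0.45$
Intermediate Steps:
$g{\left(G,I \right)} = \frac{9}{-2 - G}$
$X{\left(b \right)} = 0$
$g{\left(-22,6 \right)} + 374 X{\left(-10 \right)} = - \frac{9}{2 - 22} + 374 \cdot 0 = - \frac{9}{-20} + 0 = \left(-9\right) \left(- \frac{1}{20}\right) + 0 = \frac{9}{20} + 0 = \frac{9}{20}$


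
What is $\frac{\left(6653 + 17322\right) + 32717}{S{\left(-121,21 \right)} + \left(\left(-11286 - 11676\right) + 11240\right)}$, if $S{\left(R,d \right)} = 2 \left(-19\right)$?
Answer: $- \frac{14173}{2940} \approx -4.8207$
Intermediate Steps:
$S{\left(R,d \right)} = -38$
$\frac{\left(6653 + 17322\right) + 32717}{S{\left(-121,21 \right)} + \left(\left(-11286 - 11676\right) + 11240\right)} = \frac{\left(6653 + 17322\right) + 32717}{-38 + \left(\left(-11286 - 11676\right) + 11240\right)} = \frac{23975 + 32717}{-38 + \left(-22962 + 11240\right)} = \frac{56692}{-38 - 11722} = \frac{56692}{-11760} = 56692 \left(- \frac{1}{11760}\right) = - \frac{14173}{2940}$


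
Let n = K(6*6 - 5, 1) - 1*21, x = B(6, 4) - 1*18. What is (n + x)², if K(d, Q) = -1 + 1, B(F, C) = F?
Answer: 1089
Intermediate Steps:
K(d, Q) = 0
x = -12 (x = 6 - 1*18 = 6 - 18 = -12)
n = -21 (n = 0 - 1*21 = 0 - 21 = -21)
(n + x)² = (-21 - 12)² = (-33)² = 1089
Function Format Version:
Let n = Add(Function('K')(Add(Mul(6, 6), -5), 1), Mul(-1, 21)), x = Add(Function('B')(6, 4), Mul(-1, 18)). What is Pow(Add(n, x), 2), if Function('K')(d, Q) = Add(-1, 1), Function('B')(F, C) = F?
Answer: 1089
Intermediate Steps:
Function('K')(d, Q) = 0
x = -12 (x = Add(6, Mul(-1, 18)) = Add(6, -18) = -12)
n = -21 (n = Add(0, Mul(-1, 21)) = Add(0, -21) = -21)
Pow(Add(n, x), 2) = Pow(Add(-21, -12), 2) = Pow(-33, 2) = 1089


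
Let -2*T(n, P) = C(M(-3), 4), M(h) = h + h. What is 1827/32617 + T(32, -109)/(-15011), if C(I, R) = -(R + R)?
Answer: 27294629/489613787 ≈ 0.055747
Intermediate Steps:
M(h) = 2*h
C(I, R) = -2*R
T(n, P) = 4 (T(n, P) = -(-1)*4 = -1/2*(-8) = 4)
1827/32617 + T(32, -109)/(-15011) = 1827/32617 + 4/(-15011) = 1827*(1/32617) + 4*(-1/15011) = 1827/32617 - 4/15011 = 27294629/489613787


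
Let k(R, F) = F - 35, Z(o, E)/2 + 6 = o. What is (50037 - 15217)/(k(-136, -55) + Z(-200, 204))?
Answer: -17410/251 ≈ -69.363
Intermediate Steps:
Z(o, E) = -12 + 2*o
k(R, F) = -35 + F
(50037 - 15217)/(k(-136, -55) + Z(-200, 204)) = (50037 - 15217)/((-35 - 55) + (-12 + 2*(-200))) = 34820/(-90 + (-12 - 400)) = 34820/(-90 - 412) = 34820/(-502) = 34820*(-1/502) = -17410/251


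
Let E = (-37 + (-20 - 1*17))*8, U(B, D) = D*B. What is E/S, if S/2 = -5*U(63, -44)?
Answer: -74/3465 ≈ -0.021356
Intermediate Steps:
U(B, D) = B*D
E = -592 (E = (-37 + (-20 - 17))*8 = (-37 - 37)*8 = -74*8 = -592)
S = 27720 (S = 2*(-315*(-44)) = 2*(-5*(-2772)) = 2*13860 = 27720)
E/S = -592/27720 = -592*1/27720 = -74/3465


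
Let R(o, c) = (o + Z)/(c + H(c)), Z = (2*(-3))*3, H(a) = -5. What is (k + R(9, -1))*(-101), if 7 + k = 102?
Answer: -19493/2 ≈ -9746.5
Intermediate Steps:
k = 95 (k = -7 + 102 = 95)
Z = -18 (Z = -6*3 = -18)
R(o, c) = (-18 + o)/(-5 + c) (R(o, c) = (o - 18)/(c - 5) = (-18 + o)/(-5 + c))
(k + R(9, -1))*(-101) = (95 + (-18 + 9)/(-5 - 1))*(-101) = (95 - 9/(-6))*(-101) = (95 - ⅙*(-9))*(-101) = (95 + 3/2)*(-101) = (193/2)*(-101) = -19493/2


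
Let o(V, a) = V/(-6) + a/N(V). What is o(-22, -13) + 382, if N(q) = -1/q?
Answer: 299/3 ≈ 99.667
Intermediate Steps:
o(V, a) = -V/6 - V*a (o(V, a) = V/(-6) + a/((-1/V)) = V*(-⅙) + a*(-V) = -V/6 - V*a)
o(-22, -13) + 382 = -1*(-22)*(⅙ - 13) + 382 = -1*(-22)*(-77/6) + 382 = -847/3 + 382 = 299/3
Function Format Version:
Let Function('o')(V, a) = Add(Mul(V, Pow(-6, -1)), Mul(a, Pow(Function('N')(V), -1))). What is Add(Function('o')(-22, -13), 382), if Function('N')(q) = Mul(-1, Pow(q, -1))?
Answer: Rational(299, 3) ≈ 99.667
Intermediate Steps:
Function('o')(V, a) = Add(Mul(Rational(-1, 6), V), Mul(-1, V, a)) (Function('o')(V, a) = Add(Mul(V, Pow(-6, -1)), Mul(a, Pow(Mul(-1, Pow(V, -1)), -1))) = Add(Mul(V, Rational(-1, 6)), Mul(a, Mul(-1, V))) = Add(Mul(Rational(-1, 6), V), Mul(-1, V, a)))
Add(Function('o')(-22, -13), 382) = Add(Mul(-1, -22, Add(Rational(1, 6), -13)), 382) = Add(Mul(-1, -22, Rational(-77, 6)), 382) = Add(Rational(-847, 3), 382) = Rational(299, 3)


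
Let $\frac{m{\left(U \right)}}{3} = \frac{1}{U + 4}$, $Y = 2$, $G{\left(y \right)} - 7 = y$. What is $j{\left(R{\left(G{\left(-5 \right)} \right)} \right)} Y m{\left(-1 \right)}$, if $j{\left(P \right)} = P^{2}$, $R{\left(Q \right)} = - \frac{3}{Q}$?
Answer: $\frac{9}{2} \approx 4.5$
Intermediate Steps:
$G{\left(y \right)} = 7 + y$
$m{\left(U \right)} = \frac{3}{4 + U}$ ($m{\left(U \right)} = \frac{3}{U + 4} = \frac{3}{4 + U}$)
$j{\left(R{\left(G{\left(-5 \right)} \right)} \right)} Y m{\left(-1 \right)} = \left(- \frac{3}{7 - 5}\right)^{2} \cdot 2 \frac{3}{4 - 1} = \left(- \frac{3}{2}\right)^{2} \cdot 2 \cdot \frac{3}{3} = \left(\left(-3\right) \frac{1}{2}\right)^{2} \cdot 2 \cdot 3 \cdot \frac{1}{3} = \left(- \frac{3}{2}\right)^{2} \cdot 2 \cdot 1 = \frac{9}{4} \cdot 2 \cdot 1 = \frac{9}{2} \cdot 1 = \frac{9}{2}$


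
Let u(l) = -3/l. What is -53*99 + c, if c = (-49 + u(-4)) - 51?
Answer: -21385/4 ≈ -5346.3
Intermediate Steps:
c = -397/4 (c = (-49 - 3/(-4)) - 51 = (-49 - 3*(-1/4)) - 51 = (-49 + 3/4) - 51 = -193/4 - 51 = -397/4 ≈ -99.250)
-53*99 + c = -53*99 - 397/4 = -5247 - 397/4 = -21385/4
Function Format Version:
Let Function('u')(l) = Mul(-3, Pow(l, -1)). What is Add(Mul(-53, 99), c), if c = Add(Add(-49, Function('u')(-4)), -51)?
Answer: Rational(-21385, 4) ≈ -5346.3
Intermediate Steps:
c = Rational(-397, 4) (c = Add(Add(-49, Mul(-3, Pow(-4, -1))), -51) = Add(Add(-49, Mul(-3, Rational(-1, 4))), -51) = Add(Add(-49, Rational(3, 4)), -51) = Add(Rational(-193, 4), -51) = Rational(-397, 4) ≈ -99.250)
Add(Mul(-53, 99), c) = Add(Mul(-53, 99), Rational(-397, 4)) = Add(-5247, Rational(-397, 4)) = Rational(-21385, 4)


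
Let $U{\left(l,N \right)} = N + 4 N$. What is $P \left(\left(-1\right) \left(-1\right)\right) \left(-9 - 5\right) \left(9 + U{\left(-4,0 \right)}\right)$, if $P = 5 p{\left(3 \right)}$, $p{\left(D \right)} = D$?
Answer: $-1890$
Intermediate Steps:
$U{\left(l,N \right)} = 5 N$
$P = 15$ ($P = 5 \cdot 3 = 15$)
$P \left(\left(-1\right) \left(-1\right)\right) \left(-9 - 5\right) \left(9 + U{\left(-4,0 \right)}\right) = 15 \left(\left(-1\right) \left(-1\right)\right) \left(-9 - 5\right) \left(9 + 5 \cdot 0\right) = 15 \cdot 1 \left(- 14 \left(9 + 0\right)\right) = 15 \left(\left(-14\right) 9\right) = 15 \left(-126\right) = -1890$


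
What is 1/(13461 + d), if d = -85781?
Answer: -1/72320 ≈ -1.3827e-5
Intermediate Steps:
1/(13461 + d) = 1/(13461 - 85781) = 1/(-72320) = -1/72320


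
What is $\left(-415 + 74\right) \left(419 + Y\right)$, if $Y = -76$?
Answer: $-116963$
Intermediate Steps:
$\left(-415 + 74\right) \left(419 + Y\right) = \left(-415 + 74\right) \left(419 - 76\right) = \left(-341\right) 343 = -116963$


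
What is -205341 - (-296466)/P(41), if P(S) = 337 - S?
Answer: -30242235/148 ≈ -2.0434e+5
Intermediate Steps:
-205341 - (-296466)/P(41) = -205341 - (-296466)/(337 - 1*41) = -205341 - (-296466)/(337 - 41) = -205341 - (-296466)/296 = -205341 - 1*(-148233/148) = -205341 + 148233/148 = -30242235/148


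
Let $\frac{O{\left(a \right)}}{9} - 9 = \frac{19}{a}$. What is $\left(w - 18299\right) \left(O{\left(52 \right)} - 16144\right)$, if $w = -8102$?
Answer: $\frac{22047607105}{52} \approx 4.2399 \cdot 10^{8}$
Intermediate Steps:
$O{\left(a \right)} = 81 + \frac{171}{a}$ ($O{\left(a \right)} = 81 + 9 \frac{19}{a} = 81 + \frac{171}{a}$)
$\left(w - 18299\right) \left(O{\left(52 \right)} - 16144\right) = \left(-8102 - 18299\right) \left(\left(81 + \frac{171}{52}\right) - 16144\right) = - 26401 \left(\left(81 + 171 \cdot \frac{1}{52}\right) - 16144\right) = - 26401 \left(\left(81 + \frac{171}{52}\right) - 16144\right) = - 26401 \left(\frac{4383}{52} - 16144\right) = \left(-26401\right) \left(- \frac{835105}{52}\right) = \frac{22047607105}{52}$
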